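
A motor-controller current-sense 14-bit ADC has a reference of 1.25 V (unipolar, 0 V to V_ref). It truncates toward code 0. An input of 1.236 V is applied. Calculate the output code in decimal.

LSB = 1.25 V / 16384 = 76.29 µV.
(V_in − V_low)/LSB = (1.236 − 0) / 7.62939e-05 = 16200.499.
So the output code is 16200.

code 16200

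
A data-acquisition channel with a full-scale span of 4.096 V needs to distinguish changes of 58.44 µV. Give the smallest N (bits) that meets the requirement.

17 bits

Number of steps required ≥ 4.096 V / 58.44 µV = 70088.98.
Need 2^N ≥ 70088.98; 2^16 = 65536, 2^17 = 131072.
Minimum N = 17.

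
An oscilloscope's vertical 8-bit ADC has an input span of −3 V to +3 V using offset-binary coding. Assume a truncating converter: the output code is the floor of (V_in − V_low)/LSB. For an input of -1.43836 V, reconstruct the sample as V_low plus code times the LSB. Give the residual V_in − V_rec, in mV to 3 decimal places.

LSB = 6/2^8 = 23.438 mV.
(V_in − V_low)/LSB = (-1.43836 − (−3))/0.0234375 = 66.6300 → code 66 (floor).
Reconstructed: -1.453125 V.
Error = -1.43836 − (−1.453125) = 0.014765 V = 14.765 mV.

14.765 mV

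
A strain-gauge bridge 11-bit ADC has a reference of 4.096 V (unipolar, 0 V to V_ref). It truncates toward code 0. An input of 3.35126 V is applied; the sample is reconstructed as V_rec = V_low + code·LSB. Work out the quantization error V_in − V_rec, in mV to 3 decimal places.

LSB = 4.096/2^11 = 2.000 mV.
(V_in − V_low)/LSB = (3.35126 − 0)/0.002 = 1675.6300 → code 1675 (floor).
Code 1675 maps back to 0 + 1675×0.002 V = 3.35 V.
Error = 3.35126 − 3.35 = 0.00126 V = 1.260 mV.

1.260 mV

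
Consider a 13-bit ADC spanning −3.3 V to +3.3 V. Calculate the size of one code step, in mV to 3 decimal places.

Full-scale span = 6.6 V.
LSB = 6.6 / 2^13 = 6.6 / 8192 = 0.000805664 V = 0.806 mV.

0.806 mV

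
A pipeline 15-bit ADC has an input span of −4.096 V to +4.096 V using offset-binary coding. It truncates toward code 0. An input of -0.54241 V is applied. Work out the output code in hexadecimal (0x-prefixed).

With 32768 levels over 8.192 V, one step is 250.00 µV.
(-0.54241 − (−4.096)) / 0.00025 = 14214.360 LSBs.
Floor → code 14214.
In hexadecimal (0x-prefixed): 0x3786.

code 0x3786 (decimal 14214)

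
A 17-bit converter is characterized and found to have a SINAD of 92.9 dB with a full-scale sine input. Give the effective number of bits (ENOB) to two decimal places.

15.14 bits

ENOB = (SINAD − 1.76) / 6.02 = (92.9 − 1.76)/6.02 = 15.140.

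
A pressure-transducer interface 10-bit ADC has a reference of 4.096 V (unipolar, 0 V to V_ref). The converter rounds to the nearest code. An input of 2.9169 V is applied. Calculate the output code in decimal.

code 729

LSB = 4.096 V / 1024 = 4.000 mV.
(2.9169 − 0) / 0.004 = 729.225 LSBs.
round(729.225) = 729.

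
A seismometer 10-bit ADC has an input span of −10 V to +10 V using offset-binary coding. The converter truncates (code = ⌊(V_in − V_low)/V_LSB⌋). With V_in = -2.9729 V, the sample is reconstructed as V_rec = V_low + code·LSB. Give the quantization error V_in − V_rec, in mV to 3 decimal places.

Step size: 20 V ÷ 2^10 = 19.531 mV.
Scaled input = 359.7875 LSBs, so code = 359.
Code 359 maps back to (−10) + 359×0.0195312 V = -2.9882812 V.
Difference: 0.0153813 V → 15.381 mV.

15.381 mV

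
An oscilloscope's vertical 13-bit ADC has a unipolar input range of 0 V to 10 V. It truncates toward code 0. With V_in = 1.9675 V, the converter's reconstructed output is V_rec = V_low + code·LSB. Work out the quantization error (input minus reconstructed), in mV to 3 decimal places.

0.947 mV

One LSB is 10 V / 8192 = 1.221 mV.
(V_in − V_low)/LSB = (1.9675 − 0)/0.0012207 = 1611.7760 → code 1611 (floor).
V_rec = 0 + 1611·0.0012207 = 1.9665527 V.
V_in − V_rec = 0.000947266 V = 0.947 mV.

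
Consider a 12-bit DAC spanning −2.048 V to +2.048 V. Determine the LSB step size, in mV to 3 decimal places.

1.000 mV

Full-scale span = 4.096 V.
LSB = 4.096 / 2^12 = 4.096 / 4096 = 0.001 V = 1.000 mV.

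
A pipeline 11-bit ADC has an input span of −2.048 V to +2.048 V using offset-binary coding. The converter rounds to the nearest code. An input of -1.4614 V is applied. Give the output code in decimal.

code 293

Full-scale span = 4.096 V; LSB = 4.096/2^11 = 2.000 mV.
Input sits at 293.300 steps above V_low.
So the output code is 293.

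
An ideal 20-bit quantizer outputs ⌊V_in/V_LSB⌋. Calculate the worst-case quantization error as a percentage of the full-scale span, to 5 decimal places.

0.00010 %

Truncating → worst-case error = 1 LSB = V_FS/2^20, so 100/1048576 = 9.53674e-05 % of full scale.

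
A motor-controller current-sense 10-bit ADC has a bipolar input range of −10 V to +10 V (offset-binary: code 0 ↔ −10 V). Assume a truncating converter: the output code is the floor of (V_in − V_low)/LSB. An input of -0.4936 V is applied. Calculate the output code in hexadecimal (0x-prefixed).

Full-scale span = 20 V; LSB = 20/2^10 = 19.531 mV.
Input sits at 486.728 steps above V_low.
⌊·⌋(486.728) = 486.
In hexadecimal (0x-prefixed): 0x1E6.

code 0x1E6 (decimal 486)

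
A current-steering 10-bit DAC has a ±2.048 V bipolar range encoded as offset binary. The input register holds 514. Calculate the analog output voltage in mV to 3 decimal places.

LSB = 4.096 V / 2^10 = 4.000 mV.
V_out = (−2.048) + 514 × 0.004 V = 0.008 V.
= 8.000 mV.

8.000 mV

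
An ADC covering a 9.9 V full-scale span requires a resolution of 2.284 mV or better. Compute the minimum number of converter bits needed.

13 bits

Number of steps required ≥ 9.9 V / 2.284 mV = 4334.50.
Need 2^N ≥ 4334.50; 2^12 = 4096, 2^13 = 8192.
Minimum N = 13.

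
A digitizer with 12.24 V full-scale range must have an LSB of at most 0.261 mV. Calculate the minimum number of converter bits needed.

Number of steps required ≥ 12.24 V / 0.261 mV = 46896.55.
Need 2^N ≥ 46896.55; 2^15 = 32768, 2^16 = 65536.
Minimum N = 16.

16 bits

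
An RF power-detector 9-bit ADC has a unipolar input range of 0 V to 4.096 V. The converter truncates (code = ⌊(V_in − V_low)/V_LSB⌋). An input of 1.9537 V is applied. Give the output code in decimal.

code 244

With 512 levels over 4.096 V, one step is 8.000 mV.
(V_in − V_low)/LSB = (1.9537 − 0) / 0.008 = 244.213.
Floor → code 244.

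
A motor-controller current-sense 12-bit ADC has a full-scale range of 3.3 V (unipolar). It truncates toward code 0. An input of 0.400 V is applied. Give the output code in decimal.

code 496

Full-scale span = 3.3 V; LSB = 3.3/2^12 = 0.806 mV.
(V_in − V_low)/LSB = (0.400 − 0) / 0.000805664 = 496.485.
Floor → code 496.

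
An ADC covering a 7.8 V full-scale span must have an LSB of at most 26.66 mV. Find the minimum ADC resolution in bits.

Number of steps required ≥ 7.8 V / 26.66 mV = 292.57.
Need 2^N ≥ 292.57; 2^8 = 256, 2^9 = 512.
Minimum N = 9.

9 bits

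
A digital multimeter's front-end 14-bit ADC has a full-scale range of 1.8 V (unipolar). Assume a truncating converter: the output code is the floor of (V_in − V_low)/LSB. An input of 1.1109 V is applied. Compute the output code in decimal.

Full-scale span = 1.8 V; LSB = 1.8/2^14 = 109.86 µV.
Input sits at 10111.659 steps above V_low.
⌊·⌋(10111.659) = 10111.

code 10111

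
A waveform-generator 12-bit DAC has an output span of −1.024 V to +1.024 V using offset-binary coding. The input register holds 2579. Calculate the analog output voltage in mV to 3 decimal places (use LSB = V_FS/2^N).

265.500 mV

LSB = 2.048 V / 2^12 = 0.500 mV.
V_out = (−1.024) + 2579 × 0.0005 V = 0.2655 V.
= 265.500 mV.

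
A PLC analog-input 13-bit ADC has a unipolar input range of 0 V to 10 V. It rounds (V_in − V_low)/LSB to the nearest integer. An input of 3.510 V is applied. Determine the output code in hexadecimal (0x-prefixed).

Full-scale span = 10 V; LSB = 10/2^13 = 1.221 mV.
Input sits at 2875.392 steps above V_low.
So the output code is 2875.
In hexadecimal (0x-prefixed): 0xB3B.

code 0xB3B (decimal 2875)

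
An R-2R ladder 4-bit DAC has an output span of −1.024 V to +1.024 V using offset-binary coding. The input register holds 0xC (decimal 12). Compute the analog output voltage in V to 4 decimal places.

0.5120 V

LSB = 2.048 V / 2^4 = 128.000 mV.
Code 0xC = 12 decimal.
V_out = (−1.024) + 12 × 0.128 V = 0.512 V.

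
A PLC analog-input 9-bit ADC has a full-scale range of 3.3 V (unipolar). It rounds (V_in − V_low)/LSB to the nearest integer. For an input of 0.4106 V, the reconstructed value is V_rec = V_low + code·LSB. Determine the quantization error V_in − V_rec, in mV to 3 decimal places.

LSB = 3.3/2^9 = 6.445 mV.
Scaled input = 63.7052 LSBs, so code = 64.
V_rec = 0 + 64·0.00644531 = 0.4125 V.
V_in − V_rec = -0.0019 V = -1.900 mV.

-1.900 mV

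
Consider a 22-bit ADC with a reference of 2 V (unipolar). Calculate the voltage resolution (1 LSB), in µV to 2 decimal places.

0.48 µV

Full-scale span = 2 V.
LSB = 2 / 2^22 = 2 / 4194304 = 4.76837e-07 V = 0.48 µV.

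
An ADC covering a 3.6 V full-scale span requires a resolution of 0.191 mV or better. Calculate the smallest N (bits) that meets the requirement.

Number of steps required ≥ 3.6 V / 0.191 mV = 18848.17.
Need 2^N ≥ 18848.17; 2^14 = 16384, 2^15 = 32768.
Minimum N = 15.

15 bits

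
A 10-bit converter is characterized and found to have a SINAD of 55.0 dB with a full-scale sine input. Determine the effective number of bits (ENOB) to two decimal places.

8.84 bits

ENOB = (SINAD − 1.76) / 6.02 = (55.0 − 1.76)/6.02 = 8.844.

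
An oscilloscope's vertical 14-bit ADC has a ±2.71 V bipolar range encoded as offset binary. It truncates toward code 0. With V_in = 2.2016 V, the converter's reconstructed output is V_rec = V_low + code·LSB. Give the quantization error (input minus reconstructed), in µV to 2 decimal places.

55.81 µV

LSB = 5.42/2^14 = 330.81 µV.
(V_in − V_low)/LSB = (2.2016 − (−2.71))/0.000330811 = 14847.1687 → code 14847 (floor).
V_rec = (−2.71) + 14847·0.000330811 = 2.2015442 V.
Error = 2.2016 − 2.2015442 = 5.58105e-05 V = 55.81 µV.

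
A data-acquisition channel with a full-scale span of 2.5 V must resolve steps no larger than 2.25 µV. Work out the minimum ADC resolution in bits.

21 bits

Number of steps required ≥ 2.5 V / 2.25 µV = 1111111.11.
Need 2^N ≥ 1111111.11; 2^20 = 1048576, 2^21 = 2097152.
Minimum N = 21.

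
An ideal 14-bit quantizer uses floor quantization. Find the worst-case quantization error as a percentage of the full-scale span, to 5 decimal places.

0.00610 %

Truncating → worst-case error = 1 LSB = V_FS/2^14, so 100/16384 = 0.00610352 % of full scale.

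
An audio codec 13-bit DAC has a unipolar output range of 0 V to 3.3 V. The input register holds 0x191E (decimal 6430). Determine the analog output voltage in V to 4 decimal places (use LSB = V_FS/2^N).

LSB = 3.3 V / 2^13 = 402.83 µV.
Code 0x191E = 6430 decimal.
V_out = 0 + 6430 × 0.000402832 V = 2.59021 V.

2.5902 V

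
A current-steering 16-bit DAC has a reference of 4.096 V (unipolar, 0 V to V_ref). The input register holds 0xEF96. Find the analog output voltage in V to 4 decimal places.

3.8334 V

LSB = 4.096 V / 2^16 = 62.50 µV.
Code 0xEF96 = 61334 decimal.
V_out = 0 + 61334 × 6.25e-05 V = 3.83338 V.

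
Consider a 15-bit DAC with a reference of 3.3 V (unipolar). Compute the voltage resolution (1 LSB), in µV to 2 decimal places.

Full-scale span = 3.3 V.
LSB = 3.3 / 2^15 = 3.3 / 32768 = 0.000100708 V = 100.71 µV.

100.71 µV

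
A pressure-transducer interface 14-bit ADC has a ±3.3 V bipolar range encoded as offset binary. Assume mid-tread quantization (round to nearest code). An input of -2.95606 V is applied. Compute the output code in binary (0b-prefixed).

LSB = 6.6 V / 16384 = 402.83 µV.
(V_in − V_low)/LSB = (-2.95606 − (−3.3)) / 0.000402832 = 853.805.
So the output code is 854.
In binary (0b-prefixed): 0b1101010110.

code 0b1101010110 (decimal 854)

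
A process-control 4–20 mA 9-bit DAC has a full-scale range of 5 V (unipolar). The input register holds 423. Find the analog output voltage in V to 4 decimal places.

LSB = 5 V / 2^9 = 9.766 mV.
V_out = 0 + 423 × 0.00976562 V = 4.13086 V.

4.1309 V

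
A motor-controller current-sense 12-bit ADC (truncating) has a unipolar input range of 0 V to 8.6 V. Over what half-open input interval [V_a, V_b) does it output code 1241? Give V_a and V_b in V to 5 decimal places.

[2.60562 V, 2.60771 V)

LSB = 8.6/2^12 = 2.100 mV.
V_a = V_low + 1241·LSB = 2.60562 V; V_b = V_low + 1242·LSB = 2.60771 V.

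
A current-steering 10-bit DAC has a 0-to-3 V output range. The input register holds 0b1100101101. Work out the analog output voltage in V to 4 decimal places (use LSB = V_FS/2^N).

LSB = 3 V / 2^10 = 2.930 mV.
Code 0b1100101101 = 813 decimal.
V_out = 0 + 813 × 0.00292969 V = 2.38184 V.

2.3818 V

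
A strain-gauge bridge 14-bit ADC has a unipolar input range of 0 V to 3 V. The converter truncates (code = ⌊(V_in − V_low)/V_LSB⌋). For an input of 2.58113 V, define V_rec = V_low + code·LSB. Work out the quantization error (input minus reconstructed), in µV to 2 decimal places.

75.31 µV

Step size: 3 V ÷ 2^14 = 183.11 µV.
(2.58113 − 0)/0.000183105 = 14096.4113; ⌊·⌋ gives code 14096.
Reconstructed: 2.5810547 V.
Error = 2.58113 − 2.5810547 = 7.53125e-05 V = 75.31 µV.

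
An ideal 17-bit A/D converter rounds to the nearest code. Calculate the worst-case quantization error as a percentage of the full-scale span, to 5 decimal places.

Rounding → worst-case error = ½ LSB = V_FS/2^18, so 100/262144 = 0.00038147 % of full scale.

0.00038 %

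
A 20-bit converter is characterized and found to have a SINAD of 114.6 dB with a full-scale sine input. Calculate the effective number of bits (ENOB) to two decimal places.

ENOB = (SINAD − 1.76) / 6.02 = (114.6 − 1.76)/6.02 = 18.744.

18.74 bits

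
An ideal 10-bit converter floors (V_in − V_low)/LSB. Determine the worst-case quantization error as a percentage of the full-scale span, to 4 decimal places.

Truncating → worst-case error = 1 LSB = V_FS/2^10, so 100/1024 = 0.0976562 % of full scale.

0.0977 %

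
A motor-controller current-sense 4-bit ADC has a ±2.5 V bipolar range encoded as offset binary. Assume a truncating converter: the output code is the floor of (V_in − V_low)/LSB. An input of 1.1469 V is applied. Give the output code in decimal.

code 11

LSB = 5 V / 16 = 312.500 mV.
(V_in − V_low)/LSB = (1.1469 − (−2.5)) / 0.3125 = 11.670.
Floor → code 11.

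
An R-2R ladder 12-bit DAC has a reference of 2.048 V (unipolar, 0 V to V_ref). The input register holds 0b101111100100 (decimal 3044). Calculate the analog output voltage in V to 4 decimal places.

1.5220 V

LSB = 2.048 V / 2^12 = 0.500 mV.
Code 0b101111100100 = 3044 decimal.
V_out = 0 + 3044 × 0.0005 V = 1.522 V.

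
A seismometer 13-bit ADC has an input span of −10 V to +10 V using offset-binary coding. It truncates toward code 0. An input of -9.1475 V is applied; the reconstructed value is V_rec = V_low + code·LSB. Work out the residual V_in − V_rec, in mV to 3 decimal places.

0.449 mV

Step size: 20 V ÷ 2^13 = 2.441 mV.
(-9.1475 − (−10))/0.00244141 = 349.1840; ⌊·⌋ gives code 349.
V_rec = (−10) + 349·0.00244141 = -9.1479492 V.
V_in − V_rec = 0.000449219 V = 0.449 mV.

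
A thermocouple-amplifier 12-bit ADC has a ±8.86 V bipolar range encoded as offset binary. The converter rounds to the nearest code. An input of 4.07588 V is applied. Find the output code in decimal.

code 2990

LSB = 17.72 V / 4096 = 4.326 mV.
(4.07588 − (−8.86)) / 0.00432617 = 2990.145 LSBs.
So the output code is 2990.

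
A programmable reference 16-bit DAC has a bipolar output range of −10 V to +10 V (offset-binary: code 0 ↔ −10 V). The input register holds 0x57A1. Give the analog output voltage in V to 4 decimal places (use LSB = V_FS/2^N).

-3.1540 V

LSB = 20 V / 2^16 = 305.18 µV.
Code 0x57A1 = 22433 decimal.
V_out = (−10) + 22433 × 0.000305176 V = -3.15399 V.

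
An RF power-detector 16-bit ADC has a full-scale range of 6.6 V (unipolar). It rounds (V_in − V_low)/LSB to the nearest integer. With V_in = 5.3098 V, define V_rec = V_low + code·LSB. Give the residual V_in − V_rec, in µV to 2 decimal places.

-29.71 µV

Step size: 6.6 V ÷ 2^16 = 100.71 µV.
(5.3098 − 0)/0.000100708 = 52724.7050; round gives code 52725.
V_rec = 0 + 52725·0.000100708 = 5.3098297 V.
Error = 5.3098 − 5.3098297 = -2.97119e-05 V = -29.71 µV.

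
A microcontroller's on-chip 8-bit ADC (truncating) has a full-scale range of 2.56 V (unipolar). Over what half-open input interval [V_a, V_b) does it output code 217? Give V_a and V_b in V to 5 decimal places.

[2.17000 V, 2.18000 V)

LSB = 2.56/2^8 = 10.000 mV.
V_a = V_low + 217·LSB = 2.17 V; V_b = V_low + 218·LSB = 2.18 V.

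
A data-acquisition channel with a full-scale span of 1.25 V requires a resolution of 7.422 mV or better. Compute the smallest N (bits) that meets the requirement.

8 bits

Number of steps required ≥ 1.25 V / 7.422 mV = 168.42.
Need 2^N ≥ 168.42; 2^7 = 128, 2^8 = 256.
Minimum N = 8.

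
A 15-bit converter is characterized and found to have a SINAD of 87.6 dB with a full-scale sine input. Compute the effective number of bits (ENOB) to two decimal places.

ENOB = (SINAD − 1.76) / 6.02 = (87.6 − 1.76)/6.02 = 14.259.

14.26 bits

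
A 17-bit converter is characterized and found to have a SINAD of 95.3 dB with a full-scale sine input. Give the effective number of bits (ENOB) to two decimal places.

ENOB = (SINAD − 1.76) / 6.02 = (95.3 − 1.76)/6.02 = 15.538.

15.54 bits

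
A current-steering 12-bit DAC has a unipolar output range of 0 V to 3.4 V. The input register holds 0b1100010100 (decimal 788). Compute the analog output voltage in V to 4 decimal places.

LSB = 3.4 V / 2^12 = 0.830 mV.
Code 0b1100010100 = 788 decimal.
V_out = 0 + 788 × 0.000830078 V = 0.654102 V.

0.6541 V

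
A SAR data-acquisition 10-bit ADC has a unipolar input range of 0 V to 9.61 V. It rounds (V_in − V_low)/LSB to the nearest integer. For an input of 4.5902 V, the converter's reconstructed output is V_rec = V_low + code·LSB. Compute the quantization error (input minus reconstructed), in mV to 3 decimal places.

1.050 mV

LSB = 9.61/2^10 = 9.385 mV.
Scaled input = 489.1118 LSBs, so code = 489.
V_rec = 0 + 489·0.00938477 = 4.5891504 V.
Difference: 0.00104961 V → 1.050 mV.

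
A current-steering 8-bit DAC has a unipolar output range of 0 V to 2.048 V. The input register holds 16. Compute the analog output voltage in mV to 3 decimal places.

LSB = 2.048 V / 2^8 = 8.000 mV.
V_out = 0 + 16 × 0.008 V = 0.128 V.
= 128.000 mV.

128.000 mV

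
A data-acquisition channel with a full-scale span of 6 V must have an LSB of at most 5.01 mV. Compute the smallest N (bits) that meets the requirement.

Number of steps required ≥ 6 V / 5.01 mV = 1197.60.
Need 2^N ≥ 1197.60; 2^10 = 1024, 2^11 = 2048.
Minimum N = 11.

11 bits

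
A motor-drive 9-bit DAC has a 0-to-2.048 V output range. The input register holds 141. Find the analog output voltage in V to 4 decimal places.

0.5640 V

LSB = 2.048 V / 2^9 = 4.000 mV.
V_out = 0 + 141 × 0.004 V = 0.564 V.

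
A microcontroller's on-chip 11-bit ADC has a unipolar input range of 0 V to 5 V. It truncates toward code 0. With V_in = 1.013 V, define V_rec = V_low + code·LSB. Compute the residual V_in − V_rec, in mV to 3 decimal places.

LSB = 5/2^11 = 2.441 mV.
(V_in − V_low)/LSB = (1.013 − 0)/0.00244141 = 414.9248 → code 414 (floor).
V_rec = 0 + 414·0.00244141 = 1.0107422 V.
Difference: 0.00225781 V → 2.258 mV.

2.258 mV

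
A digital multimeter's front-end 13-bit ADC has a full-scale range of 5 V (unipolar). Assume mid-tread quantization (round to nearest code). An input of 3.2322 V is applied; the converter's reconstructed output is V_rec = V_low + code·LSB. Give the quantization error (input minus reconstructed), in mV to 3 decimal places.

LSB = 5/2^13 = 0.610 mV.
(3.2322 − 0)/0.000610352 = 5295.6365; round gives code 5296.
Reconstructed: 3.2324219 V.
Error = 3.2322 − 3.2324219 = -0.000221875 V = -0.222 mV.

-0.222 mV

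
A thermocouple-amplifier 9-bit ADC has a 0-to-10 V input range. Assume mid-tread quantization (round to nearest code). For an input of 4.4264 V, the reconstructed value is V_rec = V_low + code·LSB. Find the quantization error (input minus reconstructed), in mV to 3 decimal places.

-7.194 mV

One LSB is 10 V / 512 = 19.531 mV.
Scaled input = 226.6317 LSBs, so code = 227.
Reconstructed: 4.4335938 V.
Difference: -0.00719375 V → -7.194 mV.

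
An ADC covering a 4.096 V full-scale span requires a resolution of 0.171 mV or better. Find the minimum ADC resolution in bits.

15 bits

Number of steps required ≥ 4.096 V / 0.171 mV = 23953.22.
Need 2^N ≥ 23953.22; 2^14 = 16384, 2^15 = 32768.
Minimum N = 15.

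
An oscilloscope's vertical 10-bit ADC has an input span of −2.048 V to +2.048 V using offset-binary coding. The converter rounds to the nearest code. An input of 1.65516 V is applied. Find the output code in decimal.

With 1024 levels over 4.096 V, one step is 4.000 mV.
(1.65516 − (−2.048)) / 0.004 = 925.790 LSBs.
round(925.790) = 926.

code 926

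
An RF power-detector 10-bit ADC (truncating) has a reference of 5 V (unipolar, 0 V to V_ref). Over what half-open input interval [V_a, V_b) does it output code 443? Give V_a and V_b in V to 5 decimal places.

LSB = 5/2^10 = 4.883 mV.
V_a = V_low + 443·LSB = 2.16309 V; V_b = V_low + 444·LSB = 2.16797 V.

[2.16309 V, 2.16797 V)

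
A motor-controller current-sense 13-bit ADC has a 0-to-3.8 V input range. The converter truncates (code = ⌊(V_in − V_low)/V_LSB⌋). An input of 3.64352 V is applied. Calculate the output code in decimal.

code 7854

Full-scale span = 3.8 V; LSB = 3.8/2^13 = 463.87 µV.
Input sits at 7854.662 steps above V_low.
So the output code is 7854.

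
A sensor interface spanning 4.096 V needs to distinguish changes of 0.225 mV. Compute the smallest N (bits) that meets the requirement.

Number of steps required ≥ 4.096 V / 0.225 mV = 18204.44.
Need 2^N ≥ 18204.44; 2^14 = 16384, 2^15 = 32768.
Minimum N = 15.

15 bits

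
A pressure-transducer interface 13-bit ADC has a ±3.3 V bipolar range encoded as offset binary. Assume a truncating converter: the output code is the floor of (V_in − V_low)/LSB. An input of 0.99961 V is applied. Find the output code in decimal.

code 5336

Full-scale span = 6.6 V; LSB = 6.6/2^13 = 0.806 mV.
Input sits at 5336.728 steps above V_low.
⌊·⌋(5336.728) = 5336.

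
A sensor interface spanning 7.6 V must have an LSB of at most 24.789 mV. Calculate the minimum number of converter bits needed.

9 bits

Number of steps required ≥ 7.6 V / 24.789 mV = 306.59.
Need 2^N ≥ 306.59; 2^8 = 256, 2^9 = 512.
Minimum N = 9.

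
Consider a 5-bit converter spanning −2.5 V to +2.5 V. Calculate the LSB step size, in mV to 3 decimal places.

Full-scale span = 5 V.
LSB = 5 / 2^5 = 5 / 32 = 0.15625 V = 156.250 mV.

156.250 mV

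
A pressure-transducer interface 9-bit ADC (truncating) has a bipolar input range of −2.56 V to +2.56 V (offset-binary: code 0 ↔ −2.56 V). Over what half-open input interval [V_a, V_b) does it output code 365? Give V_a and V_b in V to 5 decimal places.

[1.09000 V, 1.10000 V)

LSB = 5.12/2^9 = 10.000 mV.
V_a = V_low + 365·LSB = 1.09 V; V_b = V_low + 366·LSB = 1.1 V.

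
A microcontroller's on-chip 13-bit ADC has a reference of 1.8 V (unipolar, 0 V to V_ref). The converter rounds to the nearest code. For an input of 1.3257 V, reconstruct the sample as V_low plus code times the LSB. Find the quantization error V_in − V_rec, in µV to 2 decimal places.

89.65 µV

Step size: 1.8 V ÷ 2^13 = 219.73 µV.
(V_in − V_low)/LSB = (1.3257 − 0)/0.000219727 = 6033.4080 → code 6033 (round).
V_rec = 0 + 6033·0.000219727 = 1.3256104 V.
V_in − V_rec = 8.96484e-05 V = 89.65 µV.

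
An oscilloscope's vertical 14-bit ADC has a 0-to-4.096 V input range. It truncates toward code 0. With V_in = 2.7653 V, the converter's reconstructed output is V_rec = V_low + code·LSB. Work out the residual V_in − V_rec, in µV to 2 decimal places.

Step size: 4.096 V ÷ 2^14 = 250.00 µV.
(2.7653 − 0)/0.00025 = 11061.2000; ⌊·⌋ gives code 11061.
Reconstructed: 2.76525 V.
Error = 2.7653 − 2.76525 = 5e-05 V = 50.00 µV.

50.00 µV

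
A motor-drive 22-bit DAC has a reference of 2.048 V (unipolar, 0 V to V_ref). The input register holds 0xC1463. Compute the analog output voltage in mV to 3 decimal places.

LSB = 2.048 V / 2^22 = 0.49 µV.
Code 0xC1463 = 791651 decimal.
V_out = 0 + 791651 × 4.88281e-07 V = 0.386548 V.
= 386.548 mV.

386.548 mV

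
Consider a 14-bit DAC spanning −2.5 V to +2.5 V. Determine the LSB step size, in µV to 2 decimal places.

Full-scale span = 5 V.
LSB = 5 / 2^14 = 5 / 16384 = 0.000305176 V = 305.18 µV.

305.18 µV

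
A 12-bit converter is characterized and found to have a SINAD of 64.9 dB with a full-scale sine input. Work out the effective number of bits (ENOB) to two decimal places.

10.49 bits

ENOB = (SINAD − 1.76) / 6.02 = (64.9 − 1.76)/6.02 = 10.488.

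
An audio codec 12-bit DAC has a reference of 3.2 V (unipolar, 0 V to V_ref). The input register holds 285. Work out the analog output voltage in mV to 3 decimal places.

222.656 mV

LSB = 3.2 V / 2^12 = 0.781 mV.
V_out = 0 + 285 × 0.00078125 V = 0.222656 V.
= 222.656 mV.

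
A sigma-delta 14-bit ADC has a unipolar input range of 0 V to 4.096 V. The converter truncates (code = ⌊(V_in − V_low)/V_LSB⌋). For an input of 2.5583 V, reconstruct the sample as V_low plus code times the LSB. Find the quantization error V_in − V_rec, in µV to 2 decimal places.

50.00 µV

LSB = 4.096/2^14 = 250.00 µV.
Scaled input = 10233.2000 LSBs, so code = 10233.
Reconstructed: 2.55825 V.
Difference: 5e-05 V → 50.00 µV.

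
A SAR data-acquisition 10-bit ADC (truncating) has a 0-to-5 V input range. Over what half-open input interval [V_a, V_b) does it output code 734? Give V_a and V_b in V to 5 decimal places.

LSB = 5/2^10 = 4.883 mV.
V_a = V_low + 734·LSB = 3.58398 V; V_b = V_low + 735·LSB = 3.58887 V.

[3.58398 V, 3.58887 V)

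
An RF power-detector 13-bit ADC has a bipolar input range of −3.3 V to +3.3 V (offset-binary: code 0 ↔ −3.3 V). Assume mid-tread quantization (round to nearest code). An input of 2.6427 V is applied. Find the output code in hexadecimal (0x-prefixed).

code 0x1CD0 (decimal 7376)

LSB = 6.6 V / 8192 = 0.806 mV.
(2.6427 − (−3.3)) / 0.000805664 = 7376.151 LSBs.
round(7376.151) = 7376.
In hexadecimal (0x-prefixed): 0x1CD0.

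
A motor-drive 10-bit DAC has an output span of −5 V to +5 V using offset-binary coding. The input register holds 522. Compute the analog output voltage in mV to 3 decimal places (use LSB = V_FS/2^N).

97.656 mV

LSB = 10 V / 2^10 = 9.766 mV.
V_out = (−5) + 522 × 0.00976562 V = 0.0976562 V.
= 97.656 mV.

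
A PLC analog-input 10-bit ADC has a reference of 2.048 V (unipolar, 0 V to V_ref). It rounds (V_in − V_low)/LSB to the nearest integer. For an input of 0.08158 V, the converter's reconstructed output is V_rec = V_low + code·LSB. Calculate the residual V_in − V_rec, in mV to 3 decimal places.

Step size: 2.048 V ÷ 2^10 = 2.000 mV.
(0.08158 − 0)/0.002 = 40.7900; round gives code 41.
Code 41 maps back to 0 + 41×0.002 V = 0.082 V.
V_in − V_rec = -0.00042 V = -0.420 mV.

-0.420 mV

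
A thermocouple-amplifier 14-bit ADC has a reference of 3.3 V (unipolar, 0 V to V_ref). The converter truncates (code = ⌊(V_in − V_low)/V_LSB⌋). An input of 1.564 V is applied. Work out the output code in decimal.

Full-scale span = 3.3 V; LSB = 3.3/2^14 = 201.42 µV.
(1.564 − 0) / 0.000201416 = 7765.023 LSBs.
So the output code is 7765.

code 7765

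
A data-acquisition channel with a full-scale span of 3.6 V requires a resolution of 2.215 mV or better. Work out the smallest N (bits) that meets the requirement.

Number of steps required ≥ 3.6 V / 2.215 mV = 1625.28.
Need 2^N ≥ 1625.28; 2^10 = 1024, 2^11 = 2048.
Minimum N = 11.

11 bits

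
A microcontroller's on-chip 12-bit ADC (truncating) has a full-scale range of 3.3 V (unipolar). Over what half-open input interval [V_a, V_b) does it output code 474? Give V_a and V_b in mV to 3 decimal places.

LSB = 3.3/2^12 = 0.806 mV.
V_a = V_low + 474·LSB = 0.381885 V; V_b = V_low + 475·LSB = 0.38269 V.

[381.885 mV, 382.690 mV)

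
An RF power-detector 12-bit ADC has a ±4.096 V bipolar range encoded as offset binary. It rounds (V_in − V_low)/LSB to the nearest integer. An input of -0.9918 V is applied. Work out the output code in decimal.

code 1552

Full-scale span = 8.192 V; LSB = 8.192/2^12 = 2.000 mV.
(-0.9918 − (−4.096)) / 0.002 = 1552.100 LSBs.
So the output code is 1552.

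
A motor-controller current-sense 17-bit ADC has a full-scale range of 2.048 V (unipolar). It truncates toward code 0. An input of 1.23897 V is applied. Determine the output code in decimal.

Full-scale span = 2.048 V; LSB = 2.048/2^17 = 15.62 µV.
(V_in − V_low)/LSB = (1.23897 − 0) / 1.5625e-05 = 79294.080.
So the output code is 79294.

code 79294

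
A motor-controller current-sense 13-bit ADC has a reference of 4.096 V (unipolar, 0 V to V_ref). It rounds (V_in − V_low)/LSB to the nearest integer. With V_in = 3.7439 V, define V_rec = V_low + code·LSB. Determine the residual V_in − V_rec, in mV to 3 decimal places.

Step size: 4.096 V ÷ 2^13 = 0.500 mV.
(V_in − V_low)/LSB = (3.7439 − 0)/0.0005 = 7487.8000 → code 7488 (round).
Code 7488 maps back to 0 + 7488×0.0005 V = 3.744 V.
Error = 3.7439 − 3.744 = -0.0001 V = -0.100 mV.

-0.100 mV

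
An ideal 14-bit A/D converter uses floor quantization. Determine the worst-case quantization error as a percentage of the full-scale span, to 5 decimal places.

Truncating → worst-case error = 1 LSB = V_FS/2^14, so 100/16384 = 0.00610352 % of full scale.

0.00610 %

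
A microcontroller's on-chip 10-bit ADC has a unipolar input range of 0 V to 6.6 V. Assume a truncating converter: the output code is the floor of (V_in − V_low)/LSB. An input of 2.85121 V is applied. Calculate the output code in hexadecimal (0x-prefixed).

Full-scale span = 6.6 V; LSB = 6.6/2^10 = 6.445 mV.
(V_in − V_low)/LSB = (2.85121 − 0) / 0.00644531 = 442.370.
Floor → code 442.
In hexadecimal (0x-prefixed): 0x1BA.

code 0x1BA (decimal 442)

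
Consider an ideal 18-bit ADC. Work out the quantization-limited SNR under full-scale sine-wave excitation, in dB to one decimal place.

110.1 dB

SNR ≈ 6.02·N + 1.76 dB = 6.02·18 + 1.76 = 110.12 dB.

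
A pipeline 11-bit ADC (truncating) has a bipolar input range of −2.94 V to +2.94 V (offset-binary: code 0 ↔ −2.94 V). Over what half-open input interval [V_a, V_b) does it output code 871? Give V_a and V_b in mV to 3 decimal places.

LSB = 5.88/2^11 = 2.871 mV.
V_a = V_low + 871·LSB = -0.439277 V; V_b = V_low + 872·LSB = -0.436406 V.

[-439.277 mV, -436.406 mV)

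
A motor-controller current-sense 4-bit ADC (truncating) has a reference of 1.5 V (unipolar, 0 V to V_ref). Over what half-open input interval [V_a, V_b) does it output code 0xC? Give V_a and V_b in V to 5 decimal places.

[1.12500 V, 1.21875 V)

LSB = 1.5/2^4 = 93.750 mV.
Code 0xC = 12 decimal.
V_a = V_low + 12·LSB = 1.125 V; V_b = V_low + 13·LSB = 1.21875 V.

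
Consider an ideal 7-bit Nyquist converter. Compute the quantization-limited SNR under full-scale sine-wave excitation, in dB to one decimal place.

SNR ≈ 6.02·N + 1.76 dB = 6.02·7 + 1.76 = 43.90 dB.

43.9 dB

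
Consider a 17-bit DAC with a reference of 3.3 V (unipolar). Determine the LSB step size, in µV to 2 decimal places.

25.18 µV

Full-scale span = 3.3 V.
LSB = 3.3 / 2^17 = 3.3 / 131072 = 2.5177e-05 V = 25.18 µV.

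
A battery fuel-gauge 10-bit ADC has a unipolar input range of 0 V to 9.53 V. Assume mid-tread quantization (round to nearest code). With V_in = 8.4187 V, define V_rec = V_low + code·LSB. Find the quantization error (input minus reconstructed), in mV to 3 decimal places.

Step size: 9.53 V ÷ 2^10 = 9.307 mV.
Scaled input = 904.5906 LSBs, so code = 905.
V_rec = 0 + 905·0.00930664 = 8.4225098 V.
Difference: -0.00380977 V → -3.810 mV.

-3.810 mV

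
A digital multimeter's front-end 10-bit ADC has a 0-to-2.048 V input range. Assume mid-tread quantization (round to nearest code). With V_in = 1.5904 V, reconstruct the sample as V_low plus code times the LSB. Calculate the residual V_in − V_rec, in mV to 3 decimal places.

Step size: 2.048 V ÷ 2^10 = 2.000 mV.
Scaled input = 795.2000 LSBs, so code = 795.
Reconstructed: 1.59 V.
Error = 1.5904 − 1.59 = 0.0004 V = 0.400 mV.

0.400 mV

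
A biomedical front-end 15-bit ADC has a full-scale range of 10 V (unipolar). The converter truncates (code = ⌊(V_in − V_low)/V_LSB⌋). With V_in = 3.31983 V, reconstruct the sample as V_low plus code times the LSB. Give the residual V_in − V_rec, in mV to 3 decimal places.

Step size: 10 V ÷ 2^15 = 305.18 µV.
(3.31983 − 0)/0.000305176 = 10878.4189; ⌊·⌋ gives code 10878.
Reconstructed: 3.3197021 V.
V_in − V_rec = 0.000127852 V = 0.128 mV.

0.128 mV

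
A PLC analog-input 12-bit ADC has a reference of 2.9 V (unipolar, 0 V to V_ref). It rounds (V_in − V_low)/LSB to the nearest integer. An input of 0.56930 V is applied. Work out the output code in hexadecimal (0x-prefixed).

With 4096 levels over 2.9 V, one step is 0.708 mV.
(V_in − V_low)/LSB = (0.56930 − 0) / 0.000708008 = 804.087.
So the output code is 804.
In hexadecimal (0x-prefixed): 0x324.

code 0x324 (decimal 804)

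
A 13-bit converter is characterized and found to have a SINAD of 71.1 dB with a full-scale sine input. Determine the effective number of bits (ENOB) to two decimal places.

ENOB = (SINAD − 1.76) / 6.02 = (71.1 − 1.76)/6.02 = 11.518.

11.52 bits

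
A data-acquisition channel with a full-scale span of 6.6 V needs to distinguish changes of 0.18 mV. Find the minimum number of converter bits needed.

16 bits

Number of steps required ≥ 6.6 V / 0.18 mV = 36666.67.
Need 2^N ≥ 36666.67; 2^15 = 32768, 2^16 = 65536.
Minimum N = 16.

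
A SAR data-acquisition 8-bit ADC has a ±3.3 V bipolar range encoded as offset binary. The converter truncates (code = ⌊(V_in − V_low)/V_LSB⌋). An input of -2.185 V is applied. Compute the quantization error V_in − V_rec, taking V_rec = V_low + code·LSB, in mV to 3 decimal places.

6.406 mV

LSB = 6.6/2^8 = 25.781 mV.
Scaled input = 43.2485 LSBs, so code = 43.
V_rec = (−3.3) + 43·0.0257812 = -2.1914062 V.
V_in − V_rec = 0.00640625 V = 6.406 mV.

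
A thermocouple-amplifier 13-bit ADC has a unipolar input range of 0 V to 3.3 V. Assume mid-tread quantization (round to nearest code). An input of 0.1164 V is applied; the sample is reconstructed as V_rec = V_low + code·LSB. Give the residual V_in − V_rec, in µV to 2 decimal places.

-18.46 µV

LSB = 3.3/2^13 = 402.83 µV.
Scaled input = 288.9542 LSBs, so code = 289.
Reconstructed: 0.11641846 V.
Difference: -1.8457e-05 V → -18.46 µV.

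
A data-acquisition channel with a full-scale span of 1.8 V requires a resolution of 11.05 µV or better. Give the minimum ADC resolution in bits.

Number of steps required ≥ 1.8 V / 11.05 µV = 162895.93.
Need 2^N ≥ 162895.93; 2^17 = 131072, 2^18 = 262144.
Minimum N = 18.

18 bits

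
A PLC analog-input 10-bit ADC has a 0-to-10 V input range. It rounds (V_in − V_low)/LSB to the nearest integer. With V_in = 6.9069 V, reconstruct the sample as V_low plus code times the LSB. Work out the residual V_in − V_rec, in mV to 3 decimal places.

Step size: 10 V ÷ 2^10 = 9.766 mV.
Scaled input = 707.2666 LSBs, so code = 707.
Code 707 maps back to 0 + 707×0.00976562 V = 6.9042969 V.
Error = 6.9069 − 6.9042969 = 0.00260312 V = 2.603 mV.

2.603 mV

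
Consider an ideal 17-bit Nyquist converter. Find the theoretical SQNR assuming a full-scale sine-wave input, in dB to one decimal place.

SNR ≈ 6.02·N + 1.76 dB = 6.02·17 + 1.76 = 104.10 dB.

104.1 dB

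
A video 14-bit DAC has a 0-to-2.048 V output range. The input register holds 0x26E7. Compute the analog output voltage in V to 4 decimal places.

1.2449 V

LSB = 2.048 V / 2^14 = 125.00 µV.
Code 0x26E7 = 9959 decimal.
V_out = 0 + 9959 × 0.000125 V = 1.24487 V.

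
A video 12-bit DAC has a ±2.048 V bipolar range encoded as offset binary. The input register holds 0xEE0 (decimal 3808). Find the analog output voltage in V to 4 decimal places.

1.7600 V

LSB = 4.096 V / 2^12 = 1.000 mV.
Code 0xEE0 = 3808 decimal.
V_out = (−2.048) + 3808 × 0.001 V = 1.76 V.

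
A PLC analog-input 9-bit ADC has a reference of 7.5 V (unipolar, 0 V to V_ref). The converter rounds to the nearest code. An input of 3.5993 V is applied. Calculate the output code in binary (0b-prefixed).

code 0b11110110 (decimal 246)

Full-scale span = 7.5 V; LSB = 7.5/2^9 = 14.648 mV.
(3.5993 − 0) / 0.0146484 = 245.712 LSBs.
round(245.712) = 246.
In binary (0b-prefixed): 0b11110110.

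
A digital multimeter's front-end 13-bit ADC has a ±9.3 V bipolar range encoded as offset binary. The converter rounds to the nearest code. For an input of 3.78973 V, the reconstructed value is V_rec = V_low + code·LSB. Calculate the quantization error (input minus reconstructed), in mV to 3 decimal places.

0.252 mV

LSB = 18.6/2^13 = 2.271 mV.
Scaled input = 5765.1112 LSBs, so code = 5765.
Code 5765 maps back to (−9.3) + 5765×0.00227051 V = 3.7894775 V.
Difference: 0.000252461 V → 0.252 mV.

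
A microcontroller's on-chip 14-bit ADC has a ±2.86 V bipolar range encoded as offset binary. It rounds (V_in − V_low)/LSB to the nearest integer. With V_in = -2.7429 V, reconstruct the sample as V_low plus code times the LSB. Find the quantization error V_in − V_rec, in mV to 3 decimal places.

One LSB is 5.72 V / 16384 = 349.12 µV.
(V_in − V_low)/LSB = (-2.7429 − (−2.86))/0.000349121 = 335.4137 → code 335 (round).
Code 335 maps back to (−2.86) + 335×0.000349121 V = -2.7430444 V.
V_in − V_rec = 0.000144434 V = 0.144 mV.

0.144 mV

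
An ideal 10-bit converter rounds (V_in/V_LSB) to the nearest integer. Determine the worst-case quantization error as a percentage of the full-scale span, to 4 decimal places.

0.0488 %

Rounding → worst-case error = ½ LSB = V_FS/2^11, so 100/2048 = 0.0488281 % of full scale.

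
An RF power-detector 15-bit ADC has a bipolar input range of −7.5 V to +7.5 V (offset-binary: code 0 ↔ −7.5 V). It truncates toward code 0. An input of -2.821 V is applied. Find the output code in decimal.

With 32768 levels over 15 V, one step is 457.76 µV.
(V_in − V_low)/LSB = (-2.821 − (−7.5)) / 0.000457764 = 10221.431.
⌊·⌋(10221.431) = 10221.

code 10221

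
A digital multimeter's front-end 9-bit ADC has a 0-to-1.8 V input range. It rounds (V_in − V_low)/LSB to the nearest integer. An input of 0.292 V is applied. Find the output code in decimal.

With 512 levels over 1.8 V, one step is 3.516 mV.
(0.292 − 0) / 0.00351563 = 83.058 LSBs.
round(83.058) = 83.

code 83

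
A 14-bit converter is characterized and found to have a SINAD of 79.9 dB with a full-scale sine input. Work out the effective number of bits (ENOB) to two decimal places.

ENOB = (SINAD − 1.76) / 6.02 = (79.9 − 1.76)/6.02 = 12.980.

12.98 bits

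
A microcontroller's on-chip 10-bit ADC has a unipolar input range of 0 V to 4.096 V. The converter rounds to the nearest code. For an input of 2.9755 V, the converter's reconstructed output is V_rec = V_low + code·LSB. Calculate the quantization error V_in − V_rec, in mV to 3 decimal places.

-0.500 mV

LSB = 4.096/2^10 = 4.000 mV.
(V_in − V_low)/LSB = (2.9755 − 0)/0.004 = 743.8750 → code 744 (round).
V_rec = 0 + 744·0.004 = 2.976 V.
V_in − V_rec = -0.0005 V = -0.500 mV.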